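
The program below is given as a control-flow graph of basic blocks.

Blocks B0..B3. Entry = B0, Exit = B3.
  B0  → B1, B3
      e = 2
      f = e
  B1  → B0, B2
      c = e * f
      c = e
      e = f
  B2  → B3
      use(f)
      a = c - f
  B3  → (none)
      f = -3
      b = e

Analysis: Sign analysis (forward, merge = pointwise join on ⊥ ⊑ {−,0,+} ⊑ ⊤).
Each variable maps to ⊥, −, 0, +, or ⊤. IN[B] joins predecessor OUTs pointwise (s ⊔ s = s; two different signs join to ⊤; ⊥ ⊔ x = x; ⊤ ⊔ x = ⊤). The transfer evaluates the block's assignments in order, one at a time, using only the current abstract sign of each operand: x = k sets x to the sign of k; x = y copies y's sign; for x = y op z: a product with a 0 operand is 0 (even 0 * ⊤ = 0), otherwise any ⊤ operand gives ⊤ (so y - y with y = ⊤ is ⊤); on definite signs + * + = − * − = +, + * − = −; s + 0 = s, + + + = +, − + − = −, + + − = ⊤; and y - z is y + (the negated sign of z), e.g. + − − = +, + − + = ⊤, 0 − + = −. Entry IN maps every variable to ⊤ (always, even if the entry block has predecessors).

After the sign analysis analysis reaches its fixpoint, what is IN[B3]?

Per-block solution:
  B0: | IN=(all ⊤) | OUT={e:+, f:+; rest ⊤}
  B1: | IN={e:+, f:+; rest ⊤} | OUT={c:+, e:+, f:+; rest ⊤}
  B2: | IN={c:+, e:+, f:+; rest ⊤} | OUT={c:+, e:+, f:+; rest ⊤}
  B3: | IN={e:+, f:+; rest ⊤} | OUT={b:+, e:+, f:-; rest ⊤}

Merge at B3: IN[B3] = OUT[B0] ⊔ OUT[B2] = {a: ⊤, b: ⊤, c: ⊤, d: ⊤, e: +, f: +}

Answer: {a: ⊤, b: ⊤, c: ⊤, d: ⊤, e: +, f: +}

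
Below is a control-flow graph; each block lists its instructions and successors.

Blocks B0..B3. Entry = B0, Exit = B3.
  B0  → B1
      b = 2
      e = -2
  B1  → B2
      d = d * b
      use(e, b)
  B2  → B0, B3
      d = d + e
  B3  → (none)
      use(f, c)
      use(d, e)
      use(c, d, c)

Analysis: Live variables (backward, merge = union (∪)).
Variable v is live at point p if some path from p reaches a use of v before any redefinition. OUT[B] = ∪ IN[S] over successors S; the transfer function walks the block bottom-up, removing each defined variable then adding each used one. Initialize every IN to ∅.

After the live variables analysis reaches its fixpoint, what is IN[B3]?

Answer: {c, d, e, f}

Working:
Per-block solution:
  B0:  IN={c, d, f}  OUT={b, c, d, e, f}
  B1:  IN={b, c, d, e, f}  OUT={c, d, e, f}
  B2:  IN={c, d, e, f}  OUT={c, d, e, f}
  B3:  IN={c, d, e, f}  OUT={}

B3 is the boundary node: OUT[B3] = {}
Applying B3's transfer function to that OUT value gives IN[B3] (row B3 above).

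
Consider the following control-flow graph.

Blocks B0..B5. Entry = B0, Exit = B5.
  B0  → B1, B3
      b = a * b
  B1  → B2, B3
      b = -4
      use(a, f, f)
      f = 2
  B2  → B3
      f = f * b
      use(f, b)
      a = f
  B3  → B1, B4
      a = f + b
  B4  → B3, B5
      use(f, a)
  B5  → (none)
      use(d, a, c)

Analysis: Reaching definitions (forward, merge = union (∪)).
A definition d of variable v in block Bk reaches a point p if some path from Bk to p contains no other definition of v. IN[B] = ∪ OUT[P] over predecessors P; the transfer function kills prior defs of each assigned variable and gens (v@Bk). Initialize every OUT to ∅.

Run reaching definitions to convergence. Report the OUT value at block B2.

Answer: {a@B2, b@B1, f@B2}

Trace:
Per-block solution:
  B0:  IN={}  OUT={b@B0}
  B1:  IN={a@B3, b@B0, b@B1, f@B1, f@B2}  OUT={a@B3, b@B1, f@B1}
  B2:  IN={a@B3, b@B1, f@B1}  OUT={a@B2, b@B1, f@B2}
  B3:  IN={a@B2, a@B3, b@B0, b@B1, f@B1, f@B2}  OUT={a@B3, b@B0, b@B1, f@B1, f@B2}
  B4:  IN={a@B3, b@B0, b@B1, f@B1, f@B2}  OUT={a@B3, b@B0, b@B1, f@B1, f@B2}
  B5:  IN={a@B3, b@B0, b@B1, f@B1, f@B2}  OUT={a@B3, b@B0, b@B1, f@B1, f@B2}

Merge at B2: IN[B2] = OUT[B1] = {a@B3, b@B1, f@B1}
Applying B2's transfer function to that IN value gives OUT[B2] (row B2 above).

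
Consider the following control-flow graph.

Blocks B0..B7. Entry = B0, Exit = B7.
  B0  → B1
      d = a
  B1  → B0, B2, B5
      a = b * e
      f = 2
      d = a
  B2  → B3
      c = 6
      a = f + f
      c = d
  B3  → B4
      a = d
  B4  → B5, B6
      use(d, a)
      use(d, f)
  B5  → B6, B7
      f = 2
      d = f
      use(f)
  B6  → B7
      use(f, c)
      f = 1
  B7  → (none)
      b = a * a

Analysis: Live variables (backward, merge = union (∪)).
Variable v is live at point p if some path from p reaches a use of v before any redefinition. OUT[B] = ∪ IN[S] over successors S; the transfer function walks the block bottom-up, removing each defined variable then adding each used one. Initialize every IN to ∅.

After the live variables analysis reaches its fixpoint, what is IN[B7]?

Fixpoint table:
  B0:   IN={a, b, c, e}   OUT={b, c, e}
  B1:   IN={b, c, e}   OUT={a, b, c, d, e, f}
  B2:   IN={d, f}   OUT={c, d, f}
  B3:   IN={c, d, f}   OUT={a, c, d, f}
  B4:   IN={a, c, d, f}   OUT={a, c, f}
  B5:   IN={a, c}   OUT={a, c, f}
  B6:   IN={a, c, f}   OUT={a}
  B7:   IN={a}   OUT={}

B7 is the boundary node: OUT[B7] = {}
Applying B7's transfer function to that OUT value gives IN[B7] (row B7 above).

Answer: {a}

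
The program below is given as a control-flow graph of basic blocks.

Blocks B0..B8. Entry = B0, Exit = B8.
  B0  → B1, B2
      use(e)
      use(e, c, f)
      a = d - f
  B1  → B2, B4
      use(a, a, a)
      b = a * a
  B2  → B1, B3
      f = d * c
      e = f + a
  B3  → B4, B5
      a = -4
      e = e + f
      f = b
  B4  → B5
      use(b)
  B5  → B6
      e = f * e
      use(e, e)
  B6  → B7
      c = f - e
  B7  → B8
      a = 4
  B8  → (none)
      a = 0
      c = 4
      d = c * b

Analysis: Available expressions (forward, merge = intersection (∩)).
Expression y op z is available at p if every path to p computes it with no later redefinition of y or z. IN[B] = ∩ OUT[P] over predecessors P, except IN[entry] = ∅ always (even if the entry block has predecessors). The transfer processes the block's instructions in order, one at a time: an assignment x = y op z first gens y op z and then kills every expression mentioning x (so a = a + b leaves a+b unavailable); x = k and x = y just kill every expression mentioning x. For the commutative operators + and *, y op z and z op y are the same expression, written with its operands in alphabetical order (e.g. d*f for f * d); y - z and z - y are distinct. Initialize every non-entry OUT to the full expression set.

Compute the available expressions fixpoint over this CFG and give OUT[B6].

Answer: {f-e}

Derivation:
Per-block solution:
  B0: | IN={} | OUT={d-f}
  B1: | IN={} | OUT={a*a}
  B2: | IN={} | OUT={a+f, c*d}
  B3: | IN={a+f, c*d} | OUT={c*d}
  B4: | IN={} | OUT={}
  B5: | IN={} | OUT={}
  B6: | IN={} | OUT={f-e}
  B7: | IN={f-e} | OUT={f-e}
  B8: | IN={f-e} | OUT={b*c, f-e}

Merge at B6: IN[B6] = OUT[B5] = {}
Applying B6's transfer function to that IN value gives OUT[B6] (row B6 above).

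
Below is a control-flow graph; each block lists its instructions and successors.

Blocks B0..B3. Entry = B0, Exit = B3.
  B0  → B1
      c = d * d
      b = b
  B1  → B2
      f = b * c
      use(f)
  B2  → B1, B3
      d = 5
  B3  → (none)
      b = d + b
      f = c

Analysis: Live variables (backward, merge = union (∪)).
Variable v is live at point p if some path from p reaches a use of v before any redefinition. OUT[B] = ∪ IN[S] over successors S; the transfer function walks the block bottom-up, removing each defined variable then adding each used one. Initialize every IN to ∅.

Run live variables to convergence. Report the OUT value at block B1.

Answer: {b, c}

Working:
Per-block solution:
  B0: | IN={b, d} | OUT={b, c}
  B1: | IN={b, c} | OUT={b, c}
  B2: | IN={b, c} | OUT={b, c, d}
  B3: | IN={b, c, d} | OUT={}

Merge at B1: OUT[B1] = IN[B2] = {b, c}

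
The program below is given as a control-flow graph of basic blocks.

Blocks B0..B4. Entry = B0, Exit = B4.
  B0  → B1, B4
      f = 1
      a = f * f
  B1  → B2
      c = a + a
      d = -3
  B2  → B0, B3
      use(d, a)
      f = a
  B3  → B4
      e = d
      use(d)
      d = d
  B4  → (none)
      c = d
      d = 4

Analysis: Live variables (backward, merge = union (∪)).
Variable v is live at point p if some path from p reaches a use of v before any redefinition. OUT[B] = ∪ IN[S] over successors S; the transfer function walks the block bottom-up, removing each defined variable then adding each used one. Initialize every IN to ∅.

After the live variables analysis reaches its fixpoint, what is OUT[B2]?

Answer: {d}

Trace:
Per-block solution:
  B0: | IN={d} | OUT={a, d}
  B1: | IN={a} | OUT={a, d}
  B2: | IN={a, d} | OUT={d}
  B3: | IN={d} | OUT={d}
  B4: | IN={d} | OUT={}

Merge at B2: OUT[B2] = IN[B0] ⊔ IN[B3] = {d}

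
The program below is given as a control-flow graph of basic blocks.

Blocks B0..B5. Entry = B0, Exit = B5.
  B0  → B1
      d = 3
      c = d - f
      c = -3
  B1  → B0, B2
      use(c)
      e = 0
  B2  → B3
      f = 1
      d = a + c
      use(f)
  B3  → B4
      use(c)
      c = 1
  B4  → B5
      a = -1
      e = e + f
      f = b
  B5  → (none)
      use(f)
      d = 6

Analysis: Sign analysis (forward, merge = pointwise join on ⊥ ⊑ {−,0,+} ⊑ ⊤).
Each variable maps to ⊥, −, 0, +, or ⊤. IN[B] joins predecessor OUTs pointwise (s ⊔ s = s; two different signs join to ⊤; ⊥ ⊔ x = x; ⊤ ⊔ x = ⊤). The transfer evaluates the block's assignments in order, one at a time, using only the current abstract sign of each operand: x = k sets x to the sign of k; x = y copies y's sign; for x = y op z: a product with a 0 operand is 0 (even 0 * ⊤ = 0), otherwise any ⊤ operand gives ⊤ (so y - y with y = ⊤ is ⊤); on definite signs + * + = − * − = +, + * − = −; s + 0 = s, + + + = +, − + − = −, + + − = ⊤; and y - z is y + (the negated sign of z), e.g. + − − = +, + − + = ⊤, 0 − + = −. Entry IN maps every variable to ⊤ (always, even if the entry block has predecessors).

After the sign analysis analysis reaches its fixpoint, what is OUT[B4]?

Answer: {a: -, b: ⊤, c: +, d: ⊤, e: +, f: ⊤}

Derivation:
Converged values:
  B0: | IN=(all ⊤) | OUT={c:-, d:+; rest ⊤}
  B1: | IN={c:-, d:+; rest ⊤} | OUT={c:-, d:+, e:0; rest ⊤}
  B2: | IN={c:-, d:+, e:0; rest ⊤} | OUT={c:-, e:0, f:+; rest ⊤}
  B3: | IN={c:-, e:0, f:+; rest ⊤} | OUT={c:+, e:0, f:+; rest ⊤}
  B4: | IN={c:+, e:0, f:+; rest ⊤} | OUT={a:-, c:+, e:+; rest ⊤}
  B5: | IN={a:-, c:+, e:+; rest ⊤} | OUT={a:-, c:+, d:+, e:+; rest ⊤}

Merge at B4: IN[B4] = OUT[B3] = {a: ⊤, b: ⊤, c: +, d: ⊤, e: 0, f: +}
Applying B4's transfer function to that IN value gives OUT[B4] (row B4 above).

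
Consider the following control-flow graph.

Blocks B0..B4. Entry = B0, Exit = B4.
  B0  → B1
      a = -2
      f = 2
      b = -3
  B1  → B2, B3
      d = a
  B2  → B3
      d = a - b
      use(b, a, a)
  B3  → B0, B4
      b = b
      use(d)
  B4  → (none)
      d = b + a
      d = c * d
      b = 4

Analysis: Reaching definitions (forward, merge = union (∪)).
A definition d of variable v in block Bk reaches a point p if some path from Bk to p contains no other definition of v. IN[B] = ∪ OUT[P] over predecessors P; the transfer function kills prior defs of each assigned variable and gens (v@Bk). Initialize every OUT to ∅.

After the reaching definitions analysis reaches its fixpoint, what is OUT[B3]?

Converged values:
  B0:   IN={a@B0, b@B3, d@B1, d@B2, f@B0}   OUT={a@B0, b@B0, d@B1, d@B2, f@B0}
  B1:   IN={a@B0, b@B0, d@B1, d@B2, f@B0}   OUT={a@B0, b@B0, d@B1, f@B0}
  B2:   IN={a@B0, b@B0, d@B1, f@B0}   OUT={a@B0, b@B0, d@B2, f@B0}
  B3:   IN={a@B0, b@B0, d@B1, d@B2, f@B0}   OUT={a@B0, b@B3, d@B1, d@B2, f@B0}
  B4:   IN={a@B0, b@B3, d@B1, d@B2, f@B0}   OUT={a@B0, b@B4, d@B4, f@B0}

Merge at B3: IN[B3] = OUT[B1] ⊔ OUT[B2] = {a@B0, b@B0, d@B1, d@B2, f@B0}
Applying B3's transfer function to that IN value gives OUT[B3] (row B3 above).

Answer: {a@B0, b@B3, d@B1, d@B2, f@B0}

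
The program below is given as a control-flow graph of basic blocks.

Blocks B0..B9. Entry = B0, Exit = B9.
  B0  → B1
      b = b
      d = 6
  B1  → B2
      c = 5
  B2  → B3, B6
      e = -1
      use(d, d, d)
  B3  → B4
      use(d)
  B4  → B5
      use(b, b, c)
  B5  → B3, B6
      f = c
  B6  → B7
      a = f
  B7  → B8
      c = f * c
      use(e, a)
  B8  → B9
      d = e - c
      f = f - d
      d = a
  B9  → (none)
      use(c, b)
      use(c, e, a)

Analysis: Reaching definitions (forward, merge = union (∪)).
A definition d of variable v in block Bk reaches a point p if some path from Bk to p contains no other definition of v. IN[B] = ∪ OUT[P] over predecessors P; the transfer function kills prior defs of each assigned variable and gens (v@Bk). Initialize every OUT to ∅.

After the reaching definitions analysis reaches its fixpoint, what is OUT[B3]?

Per-block solution:
  B0:  IN={}  OUT={b@B0, d@B0}
  B1:  IN={b@B0, d@B0}  OUT={b@B0, c@B1, d@B0}
  B2:  IN={b@B0, c@B1, d@B0}  OUT={b@B0, c@B1, d@B0, e@B2}
  B3:  IN={b@B0, c@B1, d@B0, e@B2, f@B5}  OUT={b@B0, c@B1, d@B0, e@B2, f@B5}
  B4:  IN={b@B0, c@B1, d@B0, e@B2, f@B5}  OUT={b@B0, c@B1, d@B0, e@B2, f@B5}
  B5:  IN={b@B0, c@B1, d@B0, e@B2, f@B5}  OUT={b@B0, c@B1, d@B0, e@B2, f@B5}
  B6:  IN={b@B0, c@B1, d@B0, e@B2, f@B5}  OUT={a@B6, b@B0, c@B1, d@B0, e@B2, f@B5}
  B7:  IN={a@B6, b@B0, c@B1, d@B0, e@B2, f@B5}  OUT={a@B6, b@B0, c@B7, d@B0, e@B2, f@B5}
  B8:  IN={a@B6, b@B0, c@B7, d@B0, e@B2, f@B5}  OUT={a@B6, b@B0, c@B7, d@B8, e@B2, f@B8}
  B9:  IN={a@B6, b@B0, c@B7, d@B8, e@B2, f@B8}  OUT={a@B6, b@B0, c@B7, d@B8, e@B2, f@B8}

Merge at B3: IN[B3] = OUT[B2] ⊔ OUT[B5] = {b@B0, c@B1, d@B0, e@B2, f@B5}
Applying B3's transfer function to that IN value gives OUT[B3] (row B3 above).

Answer: {b@B0, c@B1, d@B0, e@B2, f@B5}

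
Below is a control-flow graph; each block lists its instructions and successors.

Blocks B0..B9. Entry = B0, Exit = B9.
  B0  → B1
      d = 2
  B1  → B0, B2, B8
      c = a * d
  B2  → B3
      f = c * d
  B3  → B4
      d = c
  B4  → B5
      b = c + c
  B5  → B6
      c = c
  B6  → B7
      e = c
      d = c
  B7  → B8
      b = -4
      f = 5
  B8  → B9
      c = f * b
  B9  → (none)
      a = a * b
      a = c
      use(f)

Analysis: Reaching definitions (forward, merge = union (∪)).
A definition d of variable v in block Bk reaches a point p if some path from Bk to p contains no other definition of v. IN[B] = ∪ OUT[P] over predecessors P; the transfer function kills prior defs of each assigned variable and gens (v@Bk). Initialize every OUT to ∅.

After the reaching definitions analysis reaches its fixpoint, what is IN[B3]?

Answer: {c@B1, d@B0, f@B2}

Derivation:
Fixpoint table:
  B0:   IN={c@B1, d@B0}   OUT={c@B1, d@B0}
  B1:   IN={c@B1, d@B0}   OUT={c@B1, d@B0}
  B2:   IN={c@B1, d@B0}   OUT={c@B1, d@B0, f@B2}
  B3:   IN={c@B1, d@B0, f@B2}   OUT={c@B1, d@B3, f@B2}
  B4:   IN={c@B1, d@B3, f@B2}   OUT={b@B4, c@B1, d@B3, f@B2}
  B5:   IN={b@B4, c@B1, d@B3, f@B2}   OUT={b@B4, c@B5, d@B3, f@B2}
  B6:   IN={b@B4, c@B5, d@B3, f@B2}   OUT={b@B4, c@B5, d@B6, e@B6, f@B2}
  B7:   IN={b@B4, c@B5, d@B6, e@B6, f@B2}   OUT={b@B7, c@B5, d@B6, e@B6, f@B7}
  B8:   IN={b@B7, c@B1, c@B5, d@B0, d@B6, e@B6, f@B7}   OUT={b@B7, c@B8, d@B0, d@B6, e@B6, f@B7}
  B9:   IN={b@B7, c@B8, d@B0, d@B6, e@B6, f@B7}   OUT={a@B9, b@B7, c@B8, d@B0, d@B6, e@B6, f@B7}

Merge at B3: IN[B3] = OUT[B2] = {c@B1, d@B0, f@B2}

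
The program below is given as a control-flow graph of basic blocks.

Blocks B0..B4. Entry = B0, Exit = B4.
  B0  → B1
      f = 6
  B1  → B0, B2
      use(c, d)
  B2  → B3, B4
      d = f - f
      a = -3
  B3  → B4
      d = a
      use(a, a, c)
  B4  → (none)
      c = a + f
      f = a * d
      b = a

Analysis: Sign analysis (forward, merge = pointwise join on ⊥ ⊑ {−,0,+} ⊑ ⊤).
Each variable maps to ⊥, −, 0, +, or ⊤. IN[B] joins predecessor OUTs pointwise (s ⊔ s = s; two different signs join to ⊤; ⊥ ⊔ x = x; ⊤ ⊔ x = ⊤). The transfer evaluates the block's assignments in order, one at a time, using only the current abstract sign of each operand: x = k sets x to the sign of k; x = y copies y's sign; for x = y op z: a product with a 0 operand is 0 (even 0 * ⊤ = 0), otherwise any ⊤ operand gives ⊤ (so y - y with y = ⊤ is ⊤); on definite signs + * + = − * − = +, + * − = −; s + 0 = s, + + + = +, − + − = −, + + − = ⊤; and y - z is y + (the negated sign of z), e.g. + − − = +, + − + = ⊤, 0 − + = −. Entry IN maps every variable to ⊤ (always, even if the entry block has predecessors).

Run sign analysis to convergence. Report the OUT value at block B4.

Answer: {a: -, b: -, c: ⊤, d: ⊤, e: ⊤, f: ⊤}

Working:
Fixpoint table:
  B0:   IN=(all ⊤)   OUT={f:+; rest ⊤}
  B1:   IN={f:+; rest ⊤}   OUT={f:+; rest ⊤}
  B2:   IN={f:+; rest ⊤}   OUT={a:-, f:+; rest ⊤}
  B3:   IN={a:-, f:+; rest ⊤}   OUT={a:-, d:-, f:+; rest ⊤}
  B4:   IN={a:-, f:+; rest ⊤}   OUT={a:-, b:-; rest ⊤}

Merge at B4: IN[B4] = OUT[B2] ⊔ OUT[B3] = {a: -, b: ⊤, c: ⊤, d: ⊤, e: ⊤, f: +}
Applying B4's transfer function to that IN value gives OUT[B4] (row B4 above).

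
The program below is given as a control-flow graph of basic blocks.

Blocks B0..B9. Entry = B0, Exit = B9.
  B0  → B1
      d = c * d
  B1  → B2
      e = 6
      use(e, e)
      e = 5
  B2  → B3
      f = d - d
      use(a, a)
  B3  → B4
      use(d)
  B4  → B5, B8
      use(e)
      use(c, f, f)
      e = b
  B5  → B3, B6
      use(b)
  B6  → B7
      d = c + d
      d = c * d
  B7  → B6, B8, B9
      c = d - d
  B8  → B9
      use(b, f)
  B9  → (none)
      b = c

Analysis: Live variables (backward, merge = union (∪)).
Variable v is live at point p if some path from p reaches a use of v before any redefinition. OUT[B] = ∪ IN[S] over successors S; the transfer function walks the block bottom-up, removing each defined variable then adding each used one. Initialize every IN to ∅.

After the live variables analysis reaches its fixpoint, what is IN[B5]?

Converged values:
  B0: | IN={a, b, c, d} | OUT={a, b, c, d}
  B1: | IN={a, b, c, d} | OUT={a, b, c, d, e}
  B2: | IN={a, b, c, d, e} | OUT={b, c, d, e, f}
  B3: | IN={b, c, d, e, f} | OUT={b, c, d, e, f}
  B4: | IN={b, c, d, e, f} | OUT={b, c, d, e, f}
  B5: | IN={b, c, d, e, f} | OUT={b, c, d, e, f}
  B6: | IN={b, c, d, f} | OUT={b, d, f}
  B7: | IN={b, d, f} | OUT={b, c, d, f}
  B8: | IN={b, c, f} | OUT={c}
  B9: | IN={c} | OUT={}

Merge at B5: OUT[B5] = IN[B3] ⊔ IN[B6] = {b, c, d, e, f}
Applying B5's transfer function to that OUT value gives IN[B5] (row B5 above).

Answer: {b, c, d, e, f}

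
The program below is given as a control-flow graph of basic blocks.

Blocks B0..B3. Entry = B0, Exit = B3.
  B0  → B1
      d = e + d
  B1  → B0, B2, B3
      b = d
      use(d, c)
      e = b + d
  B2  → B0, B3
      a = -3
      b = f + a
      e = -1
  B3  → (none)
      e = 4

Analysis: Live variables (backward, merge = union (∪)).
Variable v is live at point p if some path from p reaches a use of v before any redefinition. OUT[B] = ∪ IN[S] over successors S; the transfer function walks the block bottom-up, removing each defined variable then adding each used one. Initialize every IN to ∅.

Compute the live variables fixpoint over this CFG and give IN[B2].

Answer: {c, d, f}

Derivation:
Converged values:
  B0:  IN={c, d, e, f}  OUT={c, d, f}
  B1:  IN={c, d, f}  OUT={c, d, e, f}
  B2:  IN={c, d, f}  OUT={c, d, e, f}
  B3:  IN={}  OUT={}

Merge at B2: OUT[B2] = IN[B0] ⊔ IN[B3] = {c, d, e, f}
Applying B2's transfer function to that OUT value gives IN[B2] (row B2 above).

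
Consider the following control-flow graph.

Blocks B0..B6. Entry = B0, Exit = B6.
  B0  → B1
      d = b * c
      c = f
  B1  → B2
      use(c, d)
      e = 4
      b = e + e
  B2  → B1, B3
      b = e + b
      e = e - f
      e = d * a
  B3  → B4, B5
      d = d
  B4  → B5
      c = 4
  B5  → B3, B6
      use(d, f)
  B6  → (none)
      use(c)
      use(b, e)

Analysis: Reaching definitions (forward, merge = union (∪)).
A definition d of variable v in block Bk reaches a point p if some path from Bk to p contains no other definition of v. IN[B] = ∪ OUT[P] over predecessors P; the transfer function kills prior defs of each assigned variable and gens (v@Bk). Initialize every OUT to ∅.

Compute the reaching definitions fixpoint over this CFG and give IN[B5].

Converged values:
  B0: | IN={} | OUT={c@B0, d@B0}
  B1: | IN={b@B2, c@B0, d@B0, e@B2} | OUT={b@B1, c@B0, d@B0, e@B1}
  B2: | IN={b@B1, c@B0, d@B0, e@B1} | OUT={b@B2, c@B0, d@B0, e@B2}
  B3: | IN={b@B2, c@B0, c@B4, d@B0, d@B3, e@B2} | OUT={b@B2, c@B0, c@B4, d@B3, e@B2}
  B4: | IN={b@B2, c@B0, c@B4, d@B3, e@B2} | OUT={b@B2, c@B4, d@B3, e@B2}
  B5: | IN={b@B2, c@B0, c@B4, d@B3, e@B2} | OUT={b@B2, c@B0, c@B4, d@B3, e@B2}
  B6: | IN={b@B2, c@B0, c@B4, d@B3, e@B2} | OUT={b@B2, c@B0, c@B4, d@B3, e@B2}

Merge at B5: IN[B5] = OUT[B3] ⊔ OUT[B4] = {b@B2, c@B0, c@B4, d@B3, e@B2}

Answer: {b@B2, c@B0, c@B4, d@B3, e@B2}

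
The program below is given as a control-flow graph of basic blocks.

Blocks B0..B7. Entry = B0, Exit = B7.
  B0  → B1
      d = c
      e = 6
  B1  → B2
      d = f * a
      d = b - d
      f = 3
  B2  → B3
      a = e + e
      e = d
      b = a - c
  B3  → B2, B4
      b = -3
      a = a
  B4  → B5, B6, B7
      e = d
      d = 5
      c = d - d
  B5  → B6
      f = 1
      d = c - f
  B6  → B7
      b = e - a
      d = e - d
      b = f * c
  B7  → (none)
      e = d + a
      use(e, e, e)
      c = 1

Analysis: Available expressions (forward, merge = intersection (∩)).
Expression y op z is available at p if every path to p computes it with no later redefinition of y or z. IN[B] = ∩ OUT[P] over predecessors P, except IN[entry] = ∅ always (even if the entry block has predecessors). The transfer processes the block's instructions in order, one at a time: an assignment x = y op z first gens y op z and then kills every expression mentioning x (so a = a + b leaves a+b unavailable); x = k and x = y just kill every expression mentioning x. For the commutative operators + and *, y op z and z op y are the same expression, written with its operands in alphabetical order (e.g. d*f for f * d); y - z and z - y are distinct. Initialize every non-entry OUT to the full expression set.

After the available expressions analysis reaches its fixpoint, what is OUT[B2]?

Answer: {a-c}

Trace:
Fixpoint table:
  B0:  IN={}  OUT={}
  B1:  IN={}  OUT={}
  B2:  IN={}  OUT={a-c}
  B3:  IN={a-c}  OUT={}
  B4:  IN={}  OUT={d-d}
  B5:  IN={d-d}  OUT={c-f}
  B6:  IN={}  OUT={c*f, e-a}
  B7:  IN={}  OUT={a+d}

Merge at B2: IN[B2] = OUT[B1] ∩ OUT[B3] = {}
Applying B2's transfer function to that IN value gives OUT[B2] (row B2 above).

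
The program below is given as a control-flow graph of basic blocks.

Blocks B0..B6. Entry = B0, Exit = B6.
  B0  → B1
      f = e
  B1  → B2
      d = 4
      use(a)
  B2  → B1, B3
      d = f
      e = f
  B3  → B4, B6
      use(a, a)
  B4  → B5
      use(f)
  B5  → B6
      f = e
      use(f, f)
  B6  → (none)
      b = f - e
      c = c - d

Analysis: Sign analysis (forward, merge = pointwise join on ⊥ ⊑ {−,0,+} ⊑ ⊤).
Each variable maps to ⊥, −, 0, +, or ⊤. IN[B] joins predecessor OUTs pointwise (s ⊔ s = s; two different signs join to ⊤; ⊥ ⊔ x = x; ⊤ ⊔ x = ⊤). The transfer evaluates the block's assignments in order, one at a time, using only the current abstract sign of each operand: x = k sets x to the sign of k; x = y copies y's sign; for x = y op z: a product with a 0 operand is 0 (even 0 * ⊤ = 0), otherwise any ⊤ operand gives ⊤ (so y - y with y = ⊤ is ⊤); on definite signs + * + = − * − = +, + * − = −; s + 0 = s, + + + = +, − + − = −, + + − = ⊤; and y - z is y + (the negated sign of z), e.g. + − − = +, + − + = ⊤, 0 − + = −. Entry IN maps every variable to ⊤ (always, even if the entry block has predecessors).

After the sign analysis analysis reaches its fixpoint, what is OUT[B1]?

Answer: {a: ⊤, b: ⊤, c: ⊤, d: +, e: ⊤, f: ⊤}

Derivation:
Fixpoint table:
  B0:   IN=(all ⊤)   OUT=(all ⊤)
  B1:   IN=(all ⊤)   OUT={d:+; rest ⊤}
  B2:   IN={d:+; rest ⊤}   OUT=(all ⊤)
  B3:   IN=(all ⊤)   OUT=(all ⊤)
  B4:   IN=(all ⊤)   OUT=(all ⊤)
  B5:   IN=(all ⊤)   OUT=(all ⊤)
  B6:   IN=(all ⊤)   OUT=(all ⊤)

Merge at B1: IN[B1] = OUT[B0] ⊔ OUT[B2] = {a: ⊤, b: ⊤, c: ⊤, d: ⊤, e: ⊤, f: ⊤}
Applying B1's transfer function to that IN value gives OUT[B1] (row B1 above).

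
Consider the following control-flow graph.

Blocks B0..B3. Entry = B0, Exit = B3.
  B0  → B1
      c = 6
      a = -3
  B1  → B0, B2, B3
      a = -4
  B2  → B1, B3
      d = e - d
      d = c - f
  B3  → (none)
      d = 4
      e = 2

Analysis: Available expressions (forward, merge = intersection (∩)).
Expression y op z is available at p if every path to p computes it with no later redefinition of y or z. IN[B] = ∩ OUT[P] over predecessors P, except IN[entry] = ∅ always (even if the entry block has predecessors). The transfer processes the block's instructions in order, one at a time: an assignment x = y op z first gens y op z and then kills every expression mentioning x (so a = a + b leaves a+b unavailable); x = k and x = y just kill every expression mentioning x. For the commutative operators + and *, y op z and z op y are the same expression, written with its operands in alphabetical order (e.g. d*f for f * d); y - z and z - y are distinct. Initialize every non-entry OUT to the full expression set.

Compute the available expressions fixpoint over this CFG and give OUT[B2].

Answer: {c-f}

Working:
Per-block solution:
  B0:   IN={}   OUT={}
  B1:   IN={}   OUT={}
  B2:   IN={}   OUT={c-f}
  B3:   IN={}   OUT={}

Merge at B2: IN[B2] = OUT[B1] = {}
Applying B2's transfer function to that IN value gives OUT[B2] (row B2 above).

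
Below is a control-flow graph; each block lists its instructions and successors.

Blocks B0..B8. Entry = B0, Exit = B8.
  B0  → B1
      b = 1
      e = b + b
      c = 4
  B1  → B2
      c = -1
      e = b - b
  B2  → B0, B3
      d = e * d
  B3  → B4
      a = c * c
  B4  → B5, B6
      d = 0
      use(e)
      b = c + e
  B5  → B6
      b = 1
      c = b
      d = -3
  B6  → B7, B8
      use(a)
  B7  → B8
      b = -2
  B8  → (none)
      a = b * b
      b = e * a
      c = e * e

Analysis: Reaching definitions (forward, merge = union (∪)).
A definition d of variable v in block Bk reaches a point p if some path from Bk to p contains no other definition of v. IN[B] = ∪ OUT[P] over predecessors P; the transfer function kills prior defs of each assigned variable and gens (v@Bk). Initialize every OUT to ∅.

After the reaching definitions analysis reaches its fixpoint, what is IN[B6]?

Answer: {a@B3, b@B4, b@B5, c@B1, c@B5, d@B4, d@B5, e@B1}

Working:
Fixpoint table:
  B0:  IN={b@B0, c@B1, d@B2, e@B1}  OUT={b@B0, c@B0, d@B2, e@B0}
  B1:  IN={b@B0, c@B0, d@B2, e@B0}  OUT={b@B0, c@B1, d@B2, e@B1}
  B2:  IN={b@B0, c@B1, d@B2, e@B1}  OUT={b@B0, c@B1, d@B2, e@B1}
  B3:  IN={b@B0, c@B1, d@B2, e@B1}  OUT={a@B3, b@B0, c@B1, d@B2, e@B1}
  B4:  IN={a@B3, b@B0, c@B1, d@B2, e@B1}  OUT={a@B3, b@B4, c@B1, d@B4, e@B1}
  B5:  IN={a@B3, b@B4, c@B1, d@B4, e@B1}  OUT={a@B3, b@B5, c@B5, d@B5, e@B1}
  B6:  IN={a@B3, b@B4, b@B5, c@B1, c@B5, d@B4, d@B5, e@B1}  OUT={a@B3, b@B4, b@B5, c@B1, c@B5, d@B4, d@B5, e@B1}
  B7:  IN={a@B3, b@B4, b@B5, c@B1, c@B5, d@B4, d@B5, e@B1}  OUT={a@B3, b@B7, c@B1, c@B5, d@B4, d@B5, e@B1}
  B8:  IN={a@B3, b@B4, b@B5, b@B7, c@B1, c@B5, d@B4, d@B5, e@B1}  OUT={a@B8, b@B8, c@B8, d@B4, d@B5, e@B1}

Merge at B6: IN[B6] = OUT[B4] ⊔ OUT[B5] = {a@B3, b@B4, b@B5, c@B1, c@B5, d@B4, d@B5, e@B1}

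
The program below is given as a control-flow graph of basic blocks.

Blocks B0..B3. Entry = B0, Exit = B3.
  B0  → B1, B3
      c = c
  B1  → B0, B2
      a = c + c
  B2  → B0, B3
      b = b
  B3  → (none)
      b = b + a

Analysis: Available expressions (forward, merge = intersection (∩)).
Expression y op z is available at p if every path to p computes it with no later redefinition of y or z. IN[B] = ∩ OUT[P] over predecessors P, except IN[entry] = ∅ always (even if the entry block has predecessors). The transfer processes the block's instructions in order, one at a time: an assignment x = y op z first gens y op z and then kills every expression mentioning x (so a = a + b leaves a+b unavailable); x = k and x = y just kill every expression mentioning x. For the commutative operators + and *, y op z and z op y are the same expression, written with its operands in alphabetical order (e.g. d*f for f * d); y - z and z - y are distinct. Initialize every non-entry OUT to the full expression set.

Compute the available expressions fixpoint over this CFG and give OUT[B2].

Converged values:
  B0: | IN={} | OUT={}
  B1: | IN={} | OUT={c+c}
  B2: | IN={c+c} | OUT={c+c}
  B3: | IN={} | OUT={}

Merge at B2: IN[B2] = OUT[B1] = {c+c}
Applying B2's transfer function to that IN value gives OUT[B2] (row B2 above).

Answer: {c+c}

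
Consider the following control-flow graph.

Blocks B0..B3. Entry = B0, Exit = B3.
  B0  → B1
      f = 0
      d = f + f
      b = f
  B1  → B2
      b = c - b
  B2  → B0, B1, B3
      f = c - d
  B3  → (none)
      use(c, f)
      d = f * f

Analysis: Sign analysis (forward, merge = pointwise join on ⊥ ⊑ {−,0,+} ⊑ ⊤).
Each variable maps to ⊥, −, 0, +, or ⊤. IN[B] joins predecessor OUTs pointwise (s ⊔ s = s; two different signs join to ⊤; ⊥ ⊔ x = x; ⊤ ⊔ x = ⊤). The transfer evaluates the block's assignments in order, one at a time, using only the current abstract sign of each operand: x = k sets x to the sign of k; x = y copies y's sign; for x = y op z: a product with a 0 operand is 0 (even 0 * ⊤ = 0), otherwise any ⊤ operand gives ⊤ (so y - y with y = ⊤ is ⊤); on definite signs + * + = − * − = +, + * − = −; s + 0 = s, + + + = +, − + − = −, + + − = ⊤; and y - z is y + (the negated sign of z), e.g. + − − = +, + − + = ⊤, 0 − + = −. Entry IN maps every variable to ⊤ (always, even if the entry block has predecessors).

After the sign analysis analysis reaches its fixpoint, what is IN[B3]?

Per-block solution:
  B0: | IN=(all ⊤) | OUT={b:0, d:0, f:0; rest ⊤}
  B1: | IN={d:0; rest ⊤} | OUT={d:0; rest ⊤}
  B2: | IN={d:0; rest ⊤} | OUT={d:0; rest ⊤}
  B3: | IN={d:0; rest ⊤} | OUT=(all ⊤)

Merge at B3: IN[B3] = OUT[B2] = {a: ⊤, b: ⊤, c: ⊤, d: 0, e: ⊤, f: ⊤}

Answer: {a: ⊤, b: ⊤, c: ⊤, d: 0, e: ⊤, f: ⊤}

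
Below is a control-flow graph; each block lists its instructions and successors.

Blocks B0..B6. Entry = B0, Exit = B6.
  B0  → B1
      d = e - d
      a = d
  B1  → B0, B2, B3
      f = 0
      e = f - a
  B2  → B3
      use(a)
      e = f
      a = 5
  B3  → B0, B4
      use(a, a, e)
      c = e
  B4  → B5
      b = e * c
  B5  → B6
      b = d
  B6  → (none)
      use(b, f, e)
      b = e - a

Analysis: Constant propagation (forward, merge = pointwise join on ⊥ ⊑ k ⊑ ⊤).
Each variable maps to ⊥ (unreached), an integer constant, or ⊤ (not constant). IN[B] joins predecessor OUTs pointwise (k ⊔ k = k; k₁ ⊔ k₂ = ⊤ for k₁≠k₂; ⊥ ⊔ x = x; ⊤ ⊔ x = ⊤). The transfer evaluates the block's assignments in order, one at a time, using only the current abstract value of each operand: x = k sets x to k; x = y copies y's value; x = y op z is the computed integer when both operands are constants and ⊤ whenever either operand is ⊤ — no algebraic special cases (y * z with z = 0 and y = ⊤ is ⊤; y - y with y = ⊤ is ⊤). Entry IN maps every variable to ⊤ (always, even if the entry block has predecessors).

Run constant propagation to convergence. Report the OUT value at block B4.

Answer: {a: ⊤, b: ⊤, c: ⊤, d: ⊤, e: ⊤, f: 0}

Working:
Per-block solution:
  B0: | IN=(all ⊤) | OUT=(all ⊤)
  B1: | IN=(all ⊤) | OUT={f:0; rest ⊤}
  B2: | IN={f:0; rest ⊤} | OUT={a:5, e:0, f:0; rest ⊤}
  B3: | IN={f:0; rest ⊤} | OUT={f:0; rest ⊤}
  B4: | IN={f:0; rest ⊤} | OUT={f:0; rest ⊤}
  B5: | IN={f:0; rest ⊤} | OUT={f:0; rest ⊤}
  B6: | IN={f:0; rest ⊤} | OUT={f:0; rest ⊤}

Merge at B4: IN[B4] = OUT[B3] = {a: ⊤, b: ⊤, c: ⊤, d: ⊤, e: ⊤, f: 0}
Applying B4's transfer function to that IN value gives OUT[B4] (row B4 above).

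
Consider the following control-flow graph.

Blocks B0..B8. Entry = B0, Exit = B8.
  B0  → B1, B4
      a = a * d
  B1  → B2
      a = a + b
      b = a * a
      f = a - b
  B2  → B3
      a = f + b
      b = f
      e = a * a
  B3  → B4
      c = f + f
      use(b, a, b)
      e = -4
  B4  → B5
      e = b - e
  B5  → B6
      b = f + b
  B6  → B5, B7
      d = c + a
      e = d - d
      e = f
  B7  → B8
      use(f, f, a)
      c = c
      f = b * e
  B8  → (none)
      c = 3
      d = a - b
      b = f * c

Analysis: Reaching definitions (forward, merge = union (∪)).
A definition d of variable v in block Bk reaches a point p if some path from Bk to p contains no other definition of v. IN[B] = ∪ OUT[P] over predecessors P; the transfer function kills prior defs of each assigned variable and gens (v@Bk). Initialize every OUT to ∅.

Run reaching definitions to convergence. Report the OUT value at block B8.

Per-block solution:
  B0:   IN={}   OUT={a@B0}
  B1:   IN={a@B0}   OUT={a@B1, b@B1, f@B1}
  B2:   IN={a@B1, b@B1, f@B1}   OUT={a@B2, b@B2, e@B2, f@B1}
  B3:   IN={a@B2, b@B2, e@B2, f@B1}   OUT={a@B2, b@B2, c@B3, e@B3, f@B1}
  B4:   IN={a@B0, a@B2, b@B2, c@B3, e@B3, f@B1}   OUT={a@B0, a@B2, b@B2, c@B3, e@B4, f@B1}
  B5:   IN={a@B0, a@B2, b@B2, b@B5, c@B3, d@B6, e@B4, e@B6, f@B1}   OUT={a@B0, a@B2, b@B5, c@B3, d@B6, e@B4, e@B6, f@B1}
  B6:   IN={a@B0, a@B2, b@B5, c@B3, d@B6, e@B4, e@B6, f@B1}   OUT={a@B0, a@B2, b@B5, c@B3, d@B6, e@B6, f@B1}
  B7:   IN={a@B0, a@B2, b@B5, c@B3, d@B6, e@B6, f@B1}   OUT={a@B0, a@B2, b@B5, c@B7, d@B6, e@B6, f@B7}
  B8:   IN={a@B0, a@B2, b@B5, c@B7, d@B6, e@B6, f@B7}   OUT={a@B0, a@B2, b@B8, c@B8, d@B8, e@B6, f@B7}

Merge at B8: IN[B8] = OUT[B7] = {a@B0, a@B2, b@B5, c@B7, d@B6, e@B6, f@B7}
Applying B8's transfer function to that IN value gives OUT[B8] (row B8 above).

Answer: {a@B0, a@B2, b@B8, c@B8, d@B8, e@B6, f@B7}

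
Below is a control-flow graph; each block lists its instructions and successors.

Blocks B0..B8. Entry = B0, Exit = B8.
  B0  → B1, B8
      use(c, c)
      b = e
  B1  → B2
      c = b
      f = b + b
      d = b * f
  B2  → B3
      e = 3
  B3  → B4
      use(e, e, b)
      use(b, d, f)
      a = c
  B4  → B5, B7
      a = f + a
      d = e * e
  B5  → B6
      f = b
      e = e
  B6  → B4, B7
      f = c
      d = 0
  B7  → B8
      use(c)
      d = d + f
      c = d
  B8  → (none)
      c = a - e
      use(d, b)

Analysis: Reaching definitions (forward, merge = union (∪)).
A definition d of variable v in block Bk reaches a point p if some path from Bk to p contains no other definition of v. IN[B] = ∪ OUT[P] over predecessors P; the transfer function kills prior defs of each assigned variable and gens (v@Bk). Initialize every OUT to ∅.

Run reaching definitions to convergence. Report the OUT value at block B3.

Answer: {a@B3, b@B0, c@B1, d@B1, e@B2, f@B1}

Trace:
Fixpoint table:
  B0:  IN={}  OUT={b@B0}
  B1:  IN={b@B0}  OUT={b@B0, c@B1, d@B1, f@B1}
  B2:  IN={b@B0, c@B1, d@B1, f@B1}  OUT={b@B0, c@B1, d@B1, e@B2, f@B1}
  B3:  IN={b@B0, c@B1, d@B1, e@B2, f@B1}  OUT={a@B3, b@B0, c@B1, d@B1, e@B2, f@B1}
  B4:  IN={a@B3, a@B4, b@B0, c@B1, d@B1, d@B6, e@B2, e@B5, f@B1, f@B6}  OUT={a@B4, b@B0, c@B1, d@B4, e@B2, e@B5, f@B1, f@B6}
  B5:  IN={a@B4, b@B0, c@B1, d@B4, e@B2, e@B5, f@B1, f@B6}  OUT={a@B4, b@B0, c@B1, d@B4, e@B5, f@B5}
  B6:  IN={a@B4, b@B0, c@B1, d@B4, e@B5, f@B5}  OUT={a@B4, b@B0, c@B1, d@B6, e@B5, f@B6}
  B7:  IN={a@B4, b@B0, c@B1, d@B4, d@B6, e@B2, e@B5, f@B1, f@B6}  OUT={a@B4, b@B0, c@B7, d@B7, e@B2, e@B5, f@B1, f@B6}
  B8:  IN={a@B4, b@B0, c@B7, d@B7, e@B2, e@B5, f@B1, f@B6}  OUT={a@B4, b@B0, c@B8, d@B7, e@B2, e@B5, f@B1, f@B6}

Merge at B3: IN[B3] = OUT[B2] = {b@B0, c@B1, d@B1, e@B2, f@B1}
Applying B3's transfer function to that IN value gives OUT[B3] (row B3 above).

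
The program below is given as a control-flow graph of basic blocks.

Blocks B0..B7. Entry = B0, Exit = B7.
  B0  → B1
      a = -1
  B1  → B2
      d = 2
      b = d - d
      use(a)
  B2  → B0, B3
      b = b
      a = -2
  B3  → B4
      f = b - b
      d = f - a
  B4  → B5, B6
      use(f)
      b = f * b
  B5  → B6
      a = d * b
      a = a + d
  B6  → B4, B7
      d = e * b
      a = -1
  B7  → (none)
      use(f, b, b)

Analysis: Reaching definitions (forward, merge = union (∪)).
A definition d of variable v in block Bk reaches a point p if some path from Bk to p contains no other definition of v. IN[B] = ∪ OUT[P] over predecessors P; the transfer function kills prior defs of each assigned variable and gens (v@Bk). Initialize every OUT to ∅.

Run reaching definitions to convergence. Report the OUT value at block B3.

Answer: {a@B2, b@B2, d@B3, f@B3}

Trace:
Fixpoint table:
  B0: | IN={a@B2, b@B2, d@B1} | OUT={a@B0, b@B2, d@B1}
  B1: | IN={a@B0, b@B2, d@B1} | OUT={a@B0, b@B1, d@B1}
  B2: | IN={a@B0, b@B1, d@B1} | OUT={a@B2, b@B2, d@B1}
  B3: | IN={a@B2, b@B2, d@B1} | OUT={a@B2, b@B2, d@B3, f@B3}
  B4: | IN={a@B2, a@B6, b@B2, b@B4, d@B3, d@B6, f@B3} | OUT={a@B2, a@B6, b@B4, d@B3, d@B6, f@B3}
  B5: | IN={a@B2, a@B6, b@B4, d@B3, d@B6, f@B3} | OUT={a@B5, b@B4, d@B3, d@B6, f@B3}
  B6: | IN={a@B2, a@B5, a@B6, b@B4, d@B3, d@B6, f@B3} | OUT={a@B6, b@B4, d@B6, f@B3}
  B7: | IN={a@B6, b@B4, d@B6, f@B3} | OUT={a@B6, b@B4, d@B6, f@B3}

Merge at B3: IN[B3] = OUT[B2] = {a@B2, b@B2, d@B1}
Applying B3's transfer function to that IN value gives OUT[B3] (row B3 above).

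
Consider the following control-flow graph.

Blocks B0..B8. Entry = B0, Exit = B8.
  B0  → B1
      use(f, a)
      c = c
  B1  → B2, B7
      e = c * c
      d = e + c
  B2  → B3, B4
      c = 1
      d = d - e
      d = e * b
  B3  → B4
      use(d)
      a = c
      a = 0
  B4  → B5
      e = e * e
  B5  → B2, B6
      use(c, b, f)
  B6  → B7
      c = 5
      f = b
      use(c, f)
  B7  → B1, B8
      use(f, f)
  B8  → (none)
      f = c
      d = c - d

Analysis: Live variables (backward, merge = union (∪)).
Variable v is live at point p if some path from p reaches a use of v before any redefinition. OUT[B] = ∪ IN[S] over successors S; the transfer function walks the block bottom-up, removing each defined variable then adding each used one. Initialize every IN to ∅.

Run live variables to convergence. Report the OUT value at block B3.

Answer: {b, c, d, e, f}

Trace:
Fixpoint table:
  B0: | IN={a, b, c, f} | OUT={b, c, f}
  B1: | IN={b, c, f} | OUT={b, c, d, e, f}
  B2: | IN={b, d, e, f} | OUT={b, c, d, e, f}
  B3: | IN={b, c, d, e, f} | OUT={b, c, d, e, f}
  B4: | IN={b, c, d, e, f} | OUT={b, c, d, e, f}
  B5: | IN={b, c, d, e, f} | OUT={b, d, e, f}
  B6: | IN={b, d} | OUT={b, c, d, f}
  B7: | IN={b, c, d, f} | OUT={b, c, d, f}
  B8: | IN={c, d} | OUT={}

Merge at B3: OUT[B3] = IN[B4] = {b, c, d, e, f}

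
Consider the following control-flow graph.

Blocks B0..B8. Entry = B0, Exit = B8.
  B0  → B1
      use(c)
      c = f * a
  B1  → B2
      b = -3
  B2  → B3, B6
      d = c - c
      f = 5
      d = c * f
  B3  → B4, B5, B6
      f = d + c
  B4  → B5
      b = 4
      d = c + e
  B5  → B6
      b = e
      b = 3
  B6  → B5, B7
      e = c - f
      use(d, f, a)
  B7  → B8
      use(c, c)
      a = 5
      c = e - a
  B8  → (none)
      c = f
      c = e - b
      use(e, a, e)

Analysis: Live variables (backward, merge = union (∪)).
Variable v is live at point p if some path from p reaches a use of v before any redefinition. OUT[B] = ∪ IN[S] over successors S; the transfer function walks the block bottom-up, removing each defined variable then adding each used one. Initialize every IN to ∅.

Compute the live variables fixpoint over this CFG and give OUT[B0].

Answer: {a, c, e}

Derivation:
Converged values:
  B0:   IN={a, c, e, f}   OUT={a, c, e}
  B1:   IN={a, c, e}   OUT={a, b, c, e}
  B2:   IN={a, b, c, e}   OUT={a, b, c, d, e, f}
  B3:   IN={a, b, c, d, e}   OUT={a, b, c, d, e, f}
  B4:   IN={a, c, e, f}   OUT={a, c, d, e, f}
  B5:   IN={a, c, d, e, f}   OUT={a, b, c, d, f}
  B6:   IN={a, b, c, d, f}   OUT={a, b, c, d, e, f}
  B7:   IN={b, c, e, f}   OUT={a, b, e, f}
  B8:   IN={a, b, e, f}   OUT={}

Merge at B0: OUT[B0] = IN[B1] = {a, c, e}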